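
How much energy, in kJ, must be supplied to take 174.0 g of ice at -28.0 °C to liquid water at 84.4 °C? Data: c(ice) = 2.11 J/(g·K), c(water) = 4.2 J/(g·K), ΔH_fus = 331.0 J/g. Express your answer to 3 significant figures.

q = 130 kJ

q1 (heat ice -28.0→0.0 °C): 174.0 × 2.11 × 28.0 = 10280 J
q2 (melt at 0 °C): 174.0 × 331.0 = 57594 J
q3 (heat water 0.0→84.4 °C): 174.0 × 4.2 × 84.4 = 61680 J
Total: 10280 + 57594 + 61680 = 129554 J = 130 kJ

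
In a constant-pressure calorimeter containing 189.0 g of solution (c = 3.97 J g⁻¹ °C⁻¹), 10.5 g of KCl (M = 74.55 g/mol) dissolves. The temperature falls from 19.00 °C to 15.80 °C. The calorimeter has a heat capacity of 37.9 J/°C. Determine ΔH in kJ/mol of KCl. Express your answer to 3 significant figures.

|ΔT| = |15.80 − 19.00| = 3.20 °C
|q_surr| = (189.0 × 3.97 + 37.9) × 3.20 = 788.23 × 3.20 = 2522 J
n(KCl) = 10.5 / 74.55 = 0.1408 mol
Temperature fell, so q_rxn = +|q_surr| = 2.522 kJ
ΔH = q_rxn / n = 17.91 kJ/mol

ΔH = 17.9 kJ/mol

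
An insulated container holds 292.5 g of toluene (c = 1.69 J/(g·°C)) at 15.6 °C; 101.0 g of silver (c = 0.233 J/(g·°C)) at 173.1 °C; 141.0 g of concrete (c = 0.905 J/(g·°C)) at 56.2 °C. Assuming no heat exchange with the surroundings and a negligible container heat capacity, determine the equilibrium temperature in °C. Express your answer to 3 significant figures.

T_f = 29.4 °C

Σ mᵢcᵢ(T − Tᵢ) = 0  ⇒  T = Σ mᵢcᵢTᵢ / Σ mᵢcᵢ
Σ mᵢcᵢ = 292.5×1.69 + 101.0×0.233 + 141.0×0.905 = 645.463
Σ mᵢcᵢTᵢ = 494.325×15.6 + 23.533×173.1 + 127.605×56.2 = 18956
T = 18956 / 645.463 = 29.37 °C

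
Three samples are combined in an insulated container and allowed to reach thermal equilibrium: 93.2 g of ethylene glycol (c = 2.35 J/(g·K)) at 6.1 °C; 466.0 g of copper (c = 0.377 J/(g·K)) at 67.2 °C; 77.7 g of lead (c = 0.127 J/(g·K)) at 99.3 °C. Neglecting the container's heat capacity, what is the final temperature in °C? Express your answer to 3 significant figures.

T_f = 34.9 °C

Σ mᵢcᵢ(T − Tᵢ) = 0  ⇒  T = Σ mᵢcᵢTᵢ / Σ mᵢcᵢ
Σ mᵢcᵢ = 93.2×2.35 + 466.0×0.377 + 77.7×0.127 = 404.5699
Σ mᵢcᵢTᵢ = 219.02×6.1 + 175.682×67.2 + 9.8679×99.3 = 14122
T = 14122 / 404.5699 = 34.91 °C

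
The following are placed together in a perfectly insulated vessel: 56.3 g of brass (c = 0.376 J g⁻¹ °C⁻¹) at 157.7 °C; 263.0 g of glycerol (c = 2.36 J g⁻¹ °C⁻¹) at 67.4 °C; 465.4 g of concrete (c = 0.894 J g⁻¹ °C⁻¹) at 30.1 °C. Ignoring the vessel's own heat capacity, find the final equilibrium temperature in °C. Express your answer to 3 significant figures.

T_f = 54.5 °C

Σ mᵢcᵢ(T − Tᵢ) = 0  ⇒  T = Σ mᵢcᵢTᵢ / Σ mᵢcᵢ
Σ mᵢcᵢ = 56.3×0.376 + 263.0×2.36 + 465.4×0.894 = 1057.9164
Σ mᵢcᵢTᵢ = 21.1688×157.7 + 620.68×67.4 + 416.0676×30.1 = 57696
T = 57696 / 1057.9164 = 54.54 °C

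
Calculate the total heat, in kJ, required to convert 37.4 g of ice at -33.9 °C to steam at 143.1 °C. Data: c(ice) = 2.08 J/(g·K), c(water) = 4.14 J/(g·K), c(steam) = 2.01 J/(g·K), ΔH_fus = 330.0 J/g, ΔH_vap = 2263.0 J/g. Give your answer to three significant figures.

q = 118 kJ

q1 (heat ice -33.9→0.0 °C): 37.4 × 2.08 × 33.9 = 2637 J
q2 (melt at 0 °C): 37.4 × 330.0 = 12342 J
q3 (heat water 0.0→100.0 °C): 37.4 × 4.14 × 100.0 = 15484 J
q4 (vaporize at 100 °C): 37.4 × 2263.0 = 84636 J
q5 (heat steam 100.0→143.1 °C): 37.4 × 2.01 × 43.1 = 3240 J
Total: 2637 + 12342 + 15484 + 84636 + 3240 = 118339 J = 118 kJ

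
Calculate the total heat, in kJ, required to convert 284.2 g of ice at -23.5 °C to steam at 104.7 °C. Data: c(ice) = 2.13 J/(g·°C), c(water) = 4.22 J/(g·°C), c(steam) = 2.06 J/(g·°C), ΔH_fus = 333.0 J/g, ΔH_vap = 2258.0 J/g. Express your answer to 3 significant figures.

q1 (heat ice -23.5→0.0 °C): 284.2 × 2.13 × 23.5 = 14226 J
q2 (melt at 0 °C): 284.2 × 333.0 = 94639 J
q3 (heat water 0.0→100.0 °C): 284.2 × 4.22 × 100.0 = 119932 J
q4 (vaporize at 100 °C): 284.2 × 2258.0 = 641724 J
q5 (heat steam 100.0→104.7 °C): 284.2 × 2.06 × 4.7 = 2752 J
Total: 14226 + 94639 + 119932 + 641724 + 2752 = 873273 J = 873 kJ

q = 873 kJ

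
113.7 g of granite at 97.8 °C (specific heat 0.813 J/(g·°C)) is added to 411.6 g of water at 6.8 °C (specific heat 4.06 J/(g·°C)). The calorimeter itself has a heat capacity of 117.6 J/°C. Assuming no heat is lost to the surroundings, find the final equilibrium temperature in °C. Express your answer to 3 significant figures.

Heat lost by granite = heat gained by water + calorimeter.
(113.7)(0.813)(97.8 − T) = [(411.6)(4.06) + 117.6](T − 6.8)
92.4381 (97.8 − T) = 1788.696 (T − 6.8)
9040.4 − 92.4381 T = 1788.696 T − 12163
21203.4 = 1881.1341 T
T = 11.27 °C

T_f = 11.3 °C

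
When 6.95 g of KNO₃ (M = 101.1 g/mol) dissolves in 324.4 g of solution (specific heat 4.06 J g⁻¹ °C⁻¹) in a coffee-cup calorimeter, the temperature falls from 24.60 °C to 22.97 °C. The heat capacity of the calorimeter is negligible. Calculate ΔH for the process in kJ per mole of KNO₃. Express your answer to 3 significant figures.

|ΔT| = |22.97 − 24.60| = 1.63 °C
|q_surr| = (324.4 × 4.06) × 1.63 = 1317.064 × 1.63 = 2147 J
n(KNO₃) = 6.95 / 101.1 = 0.06874 mol
Temperature fell, so q_rxn = +|q_surr| = 2.147 kJ
ΔH = q_rxn / n = 31.23 kJ/mol

ΔH = 31.2 kJ/mol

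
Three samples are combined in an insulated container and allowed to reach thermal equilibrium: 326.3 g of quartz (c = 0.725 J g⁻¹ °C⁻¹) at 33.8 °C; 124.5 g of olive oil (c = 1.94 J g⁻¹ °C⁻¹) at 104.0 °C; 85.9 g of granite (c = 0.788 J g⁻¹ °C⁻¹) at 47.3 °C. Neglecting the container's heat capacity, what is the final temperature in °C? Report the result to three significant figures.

T_f = 66.5 °C

Σ mᵢcᵢ(T − Tᵢ) = 0  ⇒  T = Σ mᵢcᵢTᵢ / Σ mᵢcᵢ
Σ mᵢcᵢ = 326.3×0.725 + 124.5×1.94 + 85.9×0.788 = 545.7867
Σ mᵢcᵢTᵢ = 236.5675×33.8 + 241.53×104.0 + 67.6892×47.3 = 36317
T = 36317 / 545.7867 = 66.54 °C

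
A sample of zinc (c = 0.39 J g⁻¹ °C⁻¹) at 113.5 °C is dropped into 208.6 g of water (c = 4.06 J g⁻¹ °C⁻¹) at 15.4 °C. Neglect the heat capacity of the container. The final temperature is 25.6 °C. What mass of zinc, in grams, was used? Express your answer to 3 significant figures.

q_gained = (208.6 × 4.06) × (25.6 − 15.4) = 8639 J
q_lost = m × 0.39 × (113.5 − 25.6) = 34.281 m
m = 8639 / 34.281 = 252 g

m = 252 g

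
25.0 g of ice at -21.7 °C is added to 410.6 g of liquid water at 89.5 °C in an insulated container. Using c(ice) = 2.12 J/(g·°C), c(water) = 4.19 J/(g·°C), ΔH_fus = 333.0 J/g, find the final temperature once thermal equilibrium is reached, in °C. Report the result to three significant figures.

Heat to bring ice to 0 °C and melt it: q₁ = 25.0×2.12×21.7 + 25.0×333.0 = 9475.1 J
Heat the water can supply cooling to 0 °C: 410.6×4.19×89.5 = 153977 J > q₁, so all ice melts.
Energy balance: 410.6×4.19×(89.5 − T) = 9475.1 + 25.0×4.19×(T − 0)
1720.414(89.5 − T) = 9475.1 + 104.75 T
153977 − 9475.1 = 1825.164 T
T = 144501.9 / 1825.164 = 79.17 °C

T_f = 79.2 °C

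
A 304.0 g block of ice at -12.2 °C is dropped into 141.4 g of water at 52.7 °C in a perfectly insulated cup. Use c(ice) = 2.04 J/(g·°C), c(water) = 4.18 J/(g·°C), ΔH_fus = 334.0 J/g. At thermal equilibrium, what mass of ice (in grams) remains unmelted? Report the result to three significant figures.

m_ice remaining = 233 g

Heat to warm all ice to 0 °C: 304.0×2.04×12.2 = 7566.0 J
Heat released by water cooling to 0 °C: 141.4×4.18×52.7 = 31148 J
31148 J < 7566.0 + 304.0×334.0 = 109102.0 J, so not all ice melts; final T = 0 °C.
Heat left for melting: 31148 − 7566.0 = 23582.0 J
Mass melted = 23582.0 / 334.0 = 70.60 g
Ice remaining = 304.0 − 70.60 = 233.40 g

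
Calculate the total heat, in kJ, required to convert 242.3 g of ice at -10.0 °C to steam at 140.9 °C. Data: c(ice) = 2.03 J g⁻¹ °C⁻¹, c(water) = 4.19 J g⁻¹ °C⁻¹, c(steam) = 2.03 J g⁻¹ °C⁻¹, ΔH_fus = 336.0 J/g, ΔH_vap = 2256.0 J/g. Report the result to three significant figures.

q = 755 kJ

q1 (heat ice -10.0→0.0 °C): 242.3 × 2.03 × 10.0 = 4919 J
q2 (melt at 0 °C): 242.3 × 336.0 = 81413 J
q3 (heat water 0.0→100.0 °C): 242.3 × 4.19 × 100.0 = 101524 J
q4 (vaporize at 100 °C): 242.3 × 2256.0 = 546629 J
q5 (heat steam 100.0→140.9 °C): 242.3 × 2.03 × 40.9 = 20117 J
Total: 4919 + 81413 + 101524 + 546629 + 20117 = 754602 J = 755 kJ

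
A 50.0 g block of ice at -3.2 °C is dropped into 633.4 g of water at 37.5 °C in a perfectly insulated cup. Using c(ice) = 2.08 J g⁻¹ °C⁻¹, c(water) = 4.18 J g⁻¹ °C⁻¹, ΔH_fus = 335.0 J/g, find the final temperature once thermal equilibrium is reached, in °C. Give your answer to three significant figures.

T_f = 28.8 °C

Heat to bring ice to 0 °C and melt it: q₁ = 50.0×2.08×3.2 + 50.0×335.0 = 17083 J
Heat the water can supply cooling to 0 °C: 633.4×4.18×37.5 = 99285.5 J > q₁, so all ice melts.
Energy balance: 633.4×4.18×(37.5 − T) = 17083 + 50.0×4.18×(T − 0)
2647.612(37.5 − T) = 17083 + 209 T
99285.5 − 17083 = 2856.612 T
T = 82202.5 / 2856.612 = 28.78 °C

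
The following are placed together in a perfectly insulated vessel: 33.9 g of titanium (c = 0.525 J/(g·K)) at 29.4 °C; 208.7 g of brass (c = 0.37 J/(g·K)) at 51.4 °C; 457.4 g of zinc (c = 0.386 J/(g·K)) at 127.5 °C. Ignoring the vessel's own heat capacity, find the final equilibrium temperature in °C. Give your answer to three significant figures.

Σ mᵢcᵢ(T − Tᵢ) = 0  ⇒  T = Σ mᵢcᵢTᵢ / Σ mᵢcᵢ
Σ mᵢcᵢ = 33.9×0.525 + 208.7×0.37 + 457.4×0.386 = 271.5729
Σ mᵢcᵢTᵢ = 17.7975×29.4 + 77.219×51.4 + 176.5564×127.5 = 27003
T = 27003 / 271.5729 = 99.43 °C

T_f = 99.4 °C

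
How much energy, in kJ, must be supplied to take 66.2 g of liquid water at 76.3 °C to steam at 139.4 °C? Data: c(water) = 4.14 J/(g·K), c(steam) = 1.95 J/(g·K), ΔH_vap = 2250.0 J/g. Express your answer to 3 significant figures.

q1 (heat water 76.3→100.0 °C): 66.2 × 4.14 × 23.7 = 6495 J
q2 (vaporize at 100 °C): 66.2 × 2250.0 = 148950 J
q3 (heat steam 100.0→139.4 °C): 66.2 × 1.95 × 39.4 = 5086 J
Total: 6495 + 148950 + 5086 = 160531 J = 161 kJ

q = 161 kJ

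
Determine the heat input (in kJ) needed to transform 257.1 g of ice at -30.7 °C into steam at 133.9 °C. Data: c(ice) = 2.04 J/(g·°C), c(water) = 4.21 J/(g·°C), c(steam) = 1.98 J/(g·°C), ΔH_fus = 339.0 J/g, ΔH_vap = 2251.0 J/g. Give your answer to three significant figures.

q = 807 kJ

q1 (heat ice -30.7→0.0 °C): 257.1 × 2.04 × 30.7 = 16102 J
q2 (melt at 0 °C): 257.1 × 339.0 = 87157 J
q3 (heat water 0.0→100.0 °C): 257.1 × 4.21 × 100.0 = 108239 J
q4 (vaporize at 100 °C): 257.1 × 2251.0 = 578732 J
q5 (heat steam 100.0→133.9 °C): 257.1 × 1.98 × 33.9 = 17257 J
Total: 16102 + 87157 + 108239 + 578732 + 17257 = 807487 J = 807 kJ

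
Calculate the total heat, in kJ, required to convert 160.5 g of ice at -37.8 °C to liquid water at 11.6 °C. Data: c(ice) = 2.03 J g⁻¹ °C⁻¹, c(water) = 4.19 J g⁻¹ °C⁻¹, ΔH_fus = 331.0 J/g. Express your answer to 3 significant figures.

q1 (heat ice -37.8→0.0 °C): 160.5 × 2.03 × 37.8 = 12316 J
q2 (melt at 0 °C): 160.5 × 331.0 = 53126 J
q3 (heat water 0.0→11.6 °C): 160.5 × 4.19 × 11.6 = 7801 J
Total: 12316 + 53126 + 7801 = 73243 J = 73.2 kJ

q = 73.2 kJ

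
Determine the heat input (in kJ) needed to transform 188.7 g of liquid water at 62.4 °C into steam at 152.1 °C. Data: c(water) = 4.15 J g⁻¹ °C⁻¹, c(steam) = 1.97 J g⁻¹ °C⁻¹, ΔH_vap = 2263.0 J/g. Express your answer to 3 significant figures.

q1 (heat water 62.4→100.0 °C): 188.7 × 4.15 × 37.6 = 29445 J
q2 (vaporize at 100 °C): 188.7 × 2263.0 = 427028 J
q3 (heat steam 100.0→152.1 °C): 188.7 × 1.97 × 52.1 = 19368 J
Total: 29445 + 427028 + 19368 = 475841 J = 476 kJ

q = 476 kJ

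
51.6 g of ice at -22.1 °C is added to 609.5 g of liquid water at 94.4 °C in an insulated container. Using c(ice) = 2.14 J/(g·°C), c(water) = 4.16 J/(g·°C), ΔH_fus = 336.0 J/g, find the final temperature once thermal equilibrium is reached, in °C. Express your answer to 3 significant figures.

T_f = 79.8 °C

Heat to bring ice to 0 °C and melt it: q₁ = 51.6×2.14×22.1 + 51.6×336.0 = 19778 J
Heat the water can supply cooling to 0 °C: 609.5×4.16×94.4 = 239353 J > q₁, so all ice melts.
Energy balance: 609.5×4.16×(94.4 − T) = 19778 + 51.6×4.16×(T − 0)
2535.52(94.4 − T) = 19778 + 214.656 T
239353 − 19778 = 2750.176 T
T = 219575 / 2750.176 = 79.84 °C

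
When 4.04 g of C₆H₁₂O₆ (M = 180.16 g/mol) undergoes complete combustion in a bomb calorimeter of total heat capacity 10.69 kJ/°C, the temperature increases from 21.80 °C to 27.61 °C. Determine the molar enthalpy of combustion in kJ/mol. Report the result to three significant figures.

ΔT = 27.61 − 21.80 = 5.81 °C
q_cal = C_cal × ΔT = 10.69 × 5.81 = 62.1089 kJ
n = 4.04 / 180.16 = 0.02242 mol
q_rxn = −q_cal = -62.1089 kJ
ΔH = -62.1089 / 0.02242 = -2770 kJ/mol

ΔH = -2770 kJ/mol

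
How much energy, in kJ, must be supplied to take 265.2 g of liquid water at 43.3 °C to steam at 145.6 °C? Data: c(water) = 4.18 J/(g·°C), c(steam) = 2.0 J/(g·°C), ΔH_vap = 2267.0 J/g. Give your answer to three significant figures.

q = 688 kJ

q1 (heat water 43.3→100.0 °C): 265.2 × 4.18 × 56.7 = 62854 J
q2 (vaporize at 100 °C): 265.2 × 2267.0 = 601208 J
q3 (heat steam 100.0→145.6 °C): 265.2 × 2.0 × 45.6 = 24186 J
Total: 62854 + 601208 + 24186 = 688248 J = 688 kJ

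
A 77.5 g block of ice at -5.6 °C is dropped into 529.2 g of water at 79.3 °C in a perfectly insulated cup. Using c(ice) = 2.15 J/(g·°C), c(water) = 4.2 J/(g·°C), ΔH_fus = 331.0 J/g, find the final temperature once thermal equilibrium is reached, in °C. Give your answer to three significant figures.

Heat to bring ice to 0 °C and melt it: q₁ = 77.5×2.15×5.6 + 77.5×331.0 = 26586 J
Heat the water can supply cooling to 0 °C: 529.2×4.2×79.3 = 176255 J > q₁, so all ice melts.
Energy balance: 529.2×4.2×(79.3 − T) = 26586 + 77.5×4.2×(T − 0)
2222.64(79.3 − T) = 26586 + 325.5 T
176255 − 26586 = 2548.14 T
T = 149669 / 2548.14 = 58.74 °C

T_f = 58.7 °C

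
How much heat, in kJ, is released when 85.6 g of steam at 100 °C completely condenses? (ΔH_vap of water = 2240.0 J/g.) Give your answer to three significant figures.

q = m × ΔH_vap = 85.6 × 2240.0 = 191700 J = 192 kJ

q = 192 kJ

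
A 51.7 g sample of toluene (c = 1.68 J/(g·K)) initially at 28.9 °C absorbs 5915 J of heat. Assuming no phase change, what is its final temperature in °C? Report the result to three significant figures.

ΔT = q / (m c) = 5915 / (51.7 × 1.68) = 68.10 °C
T_f = 28.9 + 68.10 = 97.00 °C

T_f = 97.0 °C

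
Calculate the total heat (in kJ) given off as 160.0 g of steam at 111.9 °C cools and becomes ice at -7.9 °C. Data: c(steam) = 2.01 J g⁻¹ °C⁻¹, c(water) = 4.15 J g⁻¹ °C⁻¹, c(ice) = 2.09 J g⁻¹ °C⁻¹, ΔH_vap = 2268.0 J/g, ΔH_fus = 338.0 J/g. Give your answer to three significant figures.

q = 490 kJ

q1 (cool steam 111.9→100 °C): 160.0 × 2.01 × 11.9 = 3827 J
q2 (condense at 100 °C): 160.0 × 2268.0 = 362880 J
q3 (cool water 100→0 °C): 160.0 × 4.15 × 100.0 = 66400 J
q4 (freeze at 0 °C): 160.0 × 338.0 = 54080 J
q5 (cool ice 0→-7.9 °C): 160.0 × 2.09 × 7.9 = 2642 J
Total: 3827 + 362880 + 66400 + 54080 + 2642 = 489829 J = 490 kJ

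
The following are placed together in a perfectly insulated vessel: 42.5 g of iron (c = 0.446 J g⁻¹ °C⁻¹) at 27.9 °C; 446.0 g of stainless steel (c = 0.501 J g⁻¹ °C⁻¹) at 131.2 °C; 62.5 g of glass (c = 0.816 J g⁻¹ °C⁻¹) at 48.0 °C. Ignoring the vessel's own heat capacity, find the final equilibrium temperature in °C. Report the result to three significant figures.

Σ mᵢcᵢ(T − Tᵢ) = 0  ⇒  T = Σ mᵢcᵢTᵢ / Σ mᵢcᵢ
Σ mᵢcᵢ = 42.5×0.446 + 446.0×0.501 + 62.5×0.816 = 293.401
Σ mᵢcᵢTᵢ = 18.955×27.9 + 223.446×131.2 + 51×48.0 = 32293
T = 32293 / 293.401 = 110.1 °C

T_f = 110 °C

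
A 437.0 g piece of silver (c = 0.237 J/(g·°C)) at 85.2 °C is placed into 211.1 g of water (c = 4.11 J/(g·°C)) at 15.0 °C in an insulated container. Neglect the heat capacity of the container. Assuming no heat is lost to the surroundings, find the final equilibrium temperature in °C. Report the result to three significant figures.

Heat lost by silver = heat gained by water.
(437.0)(0.237)(85.2 − T) = (211.1)(4.11)(T − 15.0)
103.569 (85.2 − T) = 867.621 (T − 15.0)
8824.1 − 103.569 T = 867.621 T − 13014
21838.1 = 971.190 T
T = 22.49 °C

T_f = 22.5 °C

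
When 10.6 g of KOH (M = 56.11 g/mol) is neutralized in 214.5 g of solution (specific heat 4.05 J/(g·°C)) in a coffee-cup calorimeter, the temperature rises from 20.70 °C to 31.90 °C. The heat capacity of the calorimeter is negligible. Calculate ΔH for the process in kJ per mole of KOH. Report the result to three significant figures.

ΔH = -51.5 kJ/mol

|ΔT| = |31.90 − 20.70| = 11.20 °C
|q_surr| = (214.5 × 4.05) × 11.20 = 868.725 × 11.20 = 9730 J
n(KOH) = 10.6 / 56.11 = 0.1889 mol
Temperature rose, so q_rxn = −|q_surr| = -9.730 kJ
ΔH = q_rxn / n = -51.51 kJ/mol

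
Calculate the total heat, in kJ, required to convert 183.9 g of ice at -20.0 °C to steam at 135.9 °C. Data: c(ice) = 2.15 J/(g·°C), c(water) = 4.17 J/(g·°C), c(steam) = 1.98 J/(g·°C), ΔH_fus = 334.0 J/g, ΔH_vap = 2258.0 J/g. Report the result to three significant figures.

q1 (heat ice -20.0→0.0 °C): 183.9 × 2.15 × 20.0 = 7908 J
q2 (melt at 0 °C): 183.9 × 334.0 = 61423 J
q3 (heat water 0.0→100.0 °C): 183.9 × 4.17 × 100.0 = 76686 J
q4 (vaporize at 100 °C): 183.9 × 2258.0 = 415246 J
q5 (heat steam 100.0→135.9 °C): 183.9 × 1.98 × 35.9 = 13072 J
Total: 7908 + 61423 + 76686 + 415246 + 13072 = 574335 J = 574 kJ

q = 574 kJ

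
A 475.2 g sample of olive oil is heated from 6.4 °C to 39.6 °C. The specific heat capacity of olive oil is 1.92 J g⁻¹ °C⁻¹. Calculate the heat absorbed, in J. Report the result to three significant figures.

q = m c ΔT = 475.2 × 1.92 × (39.6 − 6.4)
q = 475.2 × 1.92 × 33.2 = 30290 J

q = 30300 J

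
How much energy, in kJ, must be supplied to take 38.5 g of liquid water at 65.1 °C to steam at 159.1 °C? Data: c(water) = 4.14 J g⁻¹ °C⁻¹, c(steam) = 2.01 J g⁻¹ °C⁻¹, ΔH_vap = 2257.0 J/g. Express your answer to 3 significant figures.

q1 (heat water 65.1→100.0 °C): 38.5 × 4.14 × 34.9 = 5563 J
q2 (vaporize at 100 °C): 38.5 × 2257.0 = 86895 J
q3 (heat steam 100.0→159.1 °C): 38.5 × 2.01 × 59.1 = 4573 J
Total: 5563 + 86895 + 4573 = 97031 J = 97.0 kJ

q = 97.0 kJ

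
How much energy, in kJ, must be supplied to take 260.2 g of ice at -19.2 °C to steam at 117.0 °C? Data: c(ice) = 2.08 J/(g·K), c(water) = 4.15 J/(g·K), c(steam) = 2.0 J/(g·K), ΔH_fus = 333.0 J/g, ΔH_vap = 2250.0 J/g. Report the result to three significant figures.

q = 799 kJ

q1 (heat ice -19.2→0.0 °C): 260.2 × 2.08 × 19.2 = 10391 J
q2 (melt at 0 °C): 260.2 × 333.0 = 86647 J
q3 (heat water 0.0→100.0 °C): 260.2 × 4.15 × 100.0 = 107983 J
q4 (vaporize at 100 °C): 260.2 × 2250.0 = 585450 J
q5 (heat steam 100.0→117.0 °C): 260.2 × 2.0 × 17.0 = 8847 J
Total: 10391 + 86647 + 107983 + 585450 + 8847 = 799318 J = 799 kJ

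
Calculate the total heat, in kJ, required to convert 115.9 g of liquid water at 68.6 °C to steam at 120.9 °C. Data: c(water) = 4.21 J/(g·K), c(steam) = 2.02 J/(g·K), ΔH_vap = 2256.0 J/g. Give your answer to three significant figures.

q1 (heat water 68.6→100.0 °C): 115.9 × 4.21 × 31.4 = 15321 J
q2 (vaporize at 100 °C): 115.9 × 2256.0 = 261470 J
q3 (heat steam 100.0→120.9 °C): 115.9 × 2.02 × 20.9 = 4893 J
Total: 15321 + 261470 + 4893 = 281684 J = 282 kJ

q = 282 kJ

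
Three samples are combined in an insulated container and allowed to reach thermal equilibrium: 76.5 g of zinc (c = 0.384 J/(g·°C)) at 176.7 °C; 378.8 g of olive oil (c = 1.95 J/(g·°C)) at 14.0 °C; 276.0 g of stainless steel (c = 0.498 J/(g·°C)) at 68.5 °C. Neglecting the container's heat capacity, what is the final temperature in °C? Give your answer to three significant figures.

T_f = 27.6 °C

Σ mᵢcᵢ(T − Tᵢ) = 0  ⇒  T = Σ mᵢcᵢTᵢ / Σ mᵢcᵢ
Σ mᵢcᵢ = 76.5×0.384 + 378.8×1.95 + 276.0×0.498 = 905.484
Σ mᵢcᵢTᵢ = 29.376×176.7 + 738.66×14.0 + 137.448×68.5 = 24947
T = 24947 / 905.484 = 27.55 °C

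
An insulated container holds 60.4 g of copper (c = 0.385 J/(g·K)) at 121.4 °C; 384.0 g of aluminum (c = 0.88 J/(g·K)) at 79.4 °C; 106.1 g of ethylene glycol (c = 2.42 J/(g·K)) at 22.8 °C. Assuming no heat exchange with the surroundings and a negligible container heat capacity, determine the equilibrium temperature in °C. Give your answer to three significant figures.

T_f = 57.5 °C

Σ mᵢcᵢ(T − Tᵢ) = 0  ⇒  T = Σ mᵢcᵢTᵢ / Σ mᵢcᵢ
Σ mᵢcᵢ = 60.4×0.385 + 384.0×0.88 + 106.1×2.42 = 617.936
Σ mᵢcᵢTᵢ = 23.254×121.4 + 337.92×79.4 + 256.762×22.8 = 35508
T = 35508 / 617.936 = 57.46 °C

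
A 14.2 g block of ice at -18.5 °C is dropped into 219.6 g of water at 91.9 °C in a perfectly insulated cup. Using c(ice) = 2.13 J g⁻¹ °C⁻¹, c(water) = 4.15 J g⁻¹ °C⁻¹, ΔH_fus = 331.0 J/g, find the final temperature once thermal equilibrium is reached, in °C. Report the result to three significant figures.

Heat to bring ice to 0 °C and melt it: q₁ = 14.2×2.13×18.5 + 14.2×331.0 = 5259.8 J
Heat the water can supply cooling to 0 °C: 219.6×4.15×91.9 = 83752.1 J > q₁, so all ice melts.
Energy balance: 219.6×4.15×(91.9 − T) = 5259.8 + 14.2×4.15×(T − 0)
911.34(91.9 − T) = 5259.8 + 58.93 T
83752.1 − 5259.8 = 970.27 T
T = 78492.3 / 970.27 = 80.90 °C

T_f = 80.9 °C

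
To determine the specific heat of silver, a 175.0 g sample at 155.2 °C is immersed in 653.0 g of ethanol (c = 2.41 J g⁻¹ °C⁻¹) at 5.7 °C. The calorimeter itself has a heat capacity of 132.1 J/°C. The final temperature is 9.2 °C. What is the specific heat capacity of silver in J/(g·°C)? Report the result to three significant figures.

c = 0.234 J/(g·°C)

q_gained = (653.0 × 2.41 + 132.1) × (9.2 − 5.7) = 5970 J
q_lost = 175.0 × c × (155.2 − 9.2) = 25550 c
Set equal: c = 5970 / 25550 = 0.234 J/(g·°C)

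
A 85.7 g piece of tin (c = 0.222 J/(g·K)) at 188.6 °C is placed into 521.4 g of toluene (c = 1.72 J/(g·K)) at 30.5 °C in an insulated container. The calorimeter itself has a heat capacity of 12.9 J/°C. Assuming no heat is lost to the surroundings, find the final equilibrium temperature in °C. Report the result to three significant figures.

T_f = 33.7 °C

Heat lost by tin = heat gained by toluene + calorimeter.
(85.7)(0.222)(188.6 − T) = [(521.4)(1.72) + 12.9](T − 30.5)
19.0254 (188.6 − T) = 909.708 (T − 30.5)
3588.2 − 19.0254 T = 909.708 T − 27746
31334.2 = 928.7334 T
T = 33.74 °C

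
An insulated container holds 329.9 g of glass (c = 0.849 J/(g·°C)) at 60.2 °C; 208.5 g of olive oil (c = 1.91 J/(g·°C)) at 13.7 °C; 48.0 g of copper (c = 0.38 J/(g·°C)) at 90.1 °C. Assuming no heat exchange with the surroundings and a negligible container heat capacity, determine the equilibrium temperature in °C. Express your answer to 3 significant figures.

Σ mᵢcᵢ(T − Tᵢ) = 0  ⇒  T = Σ mᵢcᵢTᵢ / Σ mᵢcᵢ
Σ mᵢcᵢ = 329.9×0.849 + 208.5×1.91 + 48.0×0.38 = 696.5601
Σ mᵢcᵢTᵢ = 280.0851×60.2 + 398.235×13.7 + 18.24×90.1 = 23960
T = 23960 / 696.5601 = 34.40 °C

T_f = 34.4 °C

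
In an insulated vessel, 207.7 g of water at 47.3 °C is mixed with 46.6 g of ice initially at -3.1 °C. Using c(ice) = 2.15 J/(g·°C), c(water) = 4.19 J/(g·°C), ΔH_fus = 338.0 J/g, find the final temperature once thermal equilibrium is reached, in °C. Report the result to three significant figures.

T_f = 23.6 °C

Heat to bring ice to 0 °C and melt it: q₁ = 46.6×2.15×3.1 + 46.6×338.0 = 16061 J
Heat the water can supply cooling to 0 °C: 207.7×4.19×47.3 = 41163.4 J > q₁, so all ice melts.
Energy balance: 207.7×4.19×(47.3 − T) = 16061 + 46.6×4.19×(T − 0)
870.263(47.3 − T) = 16061 + 195.254 T
41163.4 − 16061 = 1065.517 T
T = 25102.4 / 1065.517 = 23.56 °C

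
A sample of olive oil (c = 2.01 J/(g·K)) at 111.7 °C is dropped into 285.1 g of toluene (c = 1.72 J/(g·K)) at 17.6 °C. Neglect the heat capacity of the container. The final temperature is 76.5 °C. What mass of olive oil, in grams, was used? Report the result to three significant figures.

m = 408 g

q_gained = (285.1 × 1.72) × (76.5 − 17.6) = 28880 J
q_lost = m × 2.01 × (111.7 − 76.5) = 70.752 m
m = 28880 / 70.752 = 408 g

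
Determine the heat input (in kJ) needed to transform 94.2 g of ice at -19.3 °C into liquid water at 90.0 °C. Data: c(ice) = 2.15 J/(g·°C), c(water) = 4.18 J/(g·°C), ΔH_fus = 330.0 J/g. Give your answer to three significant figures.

q = 70.4 kJ

q1 (heat ice -19.3→0.0 °C): 94.2 × 2.15 × 19.3 = 3909 J
q2 (melt at 0 °C): 94.2 × 330.0 = 31086 J
q3 (heat water 0.0→90.0 °C): 94.2 × 4.18 × 90.0 = 35438 J
Total: 3909 + 31086 + 35438 = 70433 J = 70.4 kJ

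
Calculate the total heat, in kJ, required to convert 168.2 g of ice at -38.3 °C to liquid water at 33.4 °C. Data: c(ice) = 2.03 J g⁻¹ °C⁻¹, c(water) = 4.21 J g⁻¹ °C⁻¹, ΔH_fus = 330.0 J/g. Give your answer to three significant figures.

q = 92.2 kJ

q1 (heat ice -38.3→0.0 °C): 168.2 × 2.03 × 38.3 = 13077 J
q2 (melt at 0 °C): 168.2 × 330.0 = 55506 J
q3 (heat water 0.0→33.4 °C): 168.2 × 4.21 × 33.4 = 23651 J
Total: 13077 + 55506 + 23651 = 92234 J = 92.2 kJ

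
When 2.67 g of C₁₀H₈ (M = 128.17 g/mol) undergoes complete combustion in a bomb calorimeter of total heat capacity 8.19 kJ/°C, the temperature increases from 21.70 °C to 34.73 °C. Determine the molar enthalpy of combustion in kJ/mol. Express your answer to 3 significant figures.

ΔT = 34.73 − 21.70 = 13.03 °C
q_cal = C_cal × ΔT = 8.19 × 13.03 = 106.7157 kJ
n = 2.67 / 128.17 = 0.02083 mol
q_rxn = −q_cal = -106.7157 kJ
ΔH = -106.7157 / 0.02083 = -5123 kJ/mol

ΔH = -5120 kJ/mol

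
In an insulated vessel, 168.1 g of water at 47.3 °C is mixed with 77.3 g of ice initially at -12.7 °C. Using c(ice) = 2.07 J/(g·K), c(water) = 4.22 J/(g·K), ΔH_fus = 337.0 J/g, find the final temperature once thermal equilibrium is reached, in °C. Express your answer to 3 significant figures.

Heat to bring ice to 0 °C and melt it: q₁ = 77.3×2.07×12.7 + 77.3×337.0 = 28082 J
Heat the water can supply cooling to 0 °C: 168.1×4.22×47.3 = 33553.8 J > q₁, so all ice melts.
Energy balance: 168.1×4.22×(47.3 − T) = 28082 + 77.3×4.22×(T − 0)
709.382(47.3 − T) = 28082 + 326.206 T
33553.8 − 28082 = 1035.588 T
T = 5471.8 / 1035.588 = 5.284 °C

T_f = 5.28 °C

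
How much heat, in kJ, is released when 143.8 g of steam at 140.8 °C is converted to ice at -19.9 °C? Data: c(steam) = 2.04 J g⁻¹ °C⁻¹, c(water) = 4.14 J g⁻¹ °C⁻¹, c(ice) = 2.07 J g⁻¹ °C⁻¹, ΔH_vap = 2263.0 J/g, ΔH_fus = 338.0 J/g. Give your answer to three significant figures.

q1 (cool steam 140.8→100 °C): 143.8 × 2.04 × 40.8 = 11969 J
q2 (condense at 100 °C): 143.8 × 2263.0 = 325419 J
q3 (cool water 100→0 °C): 143.8 × 4.14 × 100.0 = 59533 J
q4 (freeze at 0 °C): 143.8 × 338.0 = 48604 J
q5 (cool ice 0→-19.9 °C): 143.8 × 2.07 × 19.9 = 5924 J
Total: 11969 + 325419 + 59533 + 48604 + 5924 = 451449 J = 451 kJ

q = 451 kJ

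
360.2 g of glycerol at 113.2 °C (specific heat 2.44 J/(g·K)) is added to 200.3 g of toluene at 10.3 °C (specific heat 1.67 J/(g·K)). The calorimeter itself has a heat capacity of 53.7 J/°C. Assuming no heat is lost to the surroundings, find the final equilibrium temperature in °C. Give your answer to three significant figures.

Heat lost by glycerol = heat gained by toluene + calorimeter.
(360.2)(2.44)(113.2 − T) = [(200.3)(1.67) + 53.7](T − 10.3)
878.888 (113.2 − T) = 388.201 (T − 10.3)
99490 − 878.888 T = 388.201 T − 3998.5
103488.5 = 1267.089 T
T = 81.67 °C

T_f = 81.7 °C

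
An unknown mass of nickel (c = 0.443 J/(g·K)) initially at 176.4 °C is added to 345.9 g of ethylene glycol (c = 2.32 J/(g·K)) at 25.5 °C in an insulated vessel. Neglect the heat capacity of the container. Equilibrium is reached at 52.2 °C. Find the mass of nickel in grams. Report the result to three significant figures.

m = 389 g

q_gained = (345.9 × 2.32) × (52.2 − 25.5) = 21430 J
q_lost = m × 0.443 × (176.4 − 52.2) = 55.0206 m
m = 21430 / 55.0206 = 389 g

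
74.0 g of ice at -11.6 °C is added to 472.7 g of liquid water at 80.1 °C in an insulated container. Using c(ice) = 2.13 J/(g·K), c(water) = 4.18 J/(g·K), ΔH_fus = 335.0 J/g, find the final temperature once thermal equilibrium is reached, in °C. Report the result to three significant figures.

Heat to bring ice to 0 °C and melt it: q₁ = 74.0×2.13×11.6 + 74.0×335.0 = 26618 J
Heat the water can supply cooling to 0 °C: 472.7×4.18×80.1 = 158268 J > q₁, so all ice melts.
Energy balance: 472.7×4.18×(80.1 − T) = 26618 + 74.0×4.18×(T − 0)
1975.886(80.1 − T) = 26618 + 309.32 T
158268 − 26618 = 2285.206 T
T = 131650 / 2285.206 = 57.61 °C

T_f = 57.6 °C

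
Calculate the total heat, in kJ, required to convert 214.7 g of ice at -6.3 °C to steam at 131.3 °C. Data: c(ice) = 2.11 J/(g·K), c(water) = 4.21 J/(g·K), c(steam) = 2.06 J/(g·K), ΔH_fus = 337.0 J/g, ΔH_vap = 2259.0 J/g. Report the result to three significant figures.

q = 664 kJ

q1 (heat ice -6.3→0.0 °C): 214.7 × 2.11 × 6.3 = 2854 J
q2 (melt at 0 °C): 214.7 × 337.0 = 72354 J
q3 (heat water 0.0→100.0 °C): 214.7 × 4.21 × 100.0 = 90389 J
q4 (vaporize at 100 °C): 214.7 × 2259.0 = 485007 J
q5 (heat steam 100.0→131.3 °C): 214.7 × 2.06 × 31.3 = 13843 J
Total: 2854 + 72354 + 90389 + 485007 + 13843 = 664447 J = 664 kJ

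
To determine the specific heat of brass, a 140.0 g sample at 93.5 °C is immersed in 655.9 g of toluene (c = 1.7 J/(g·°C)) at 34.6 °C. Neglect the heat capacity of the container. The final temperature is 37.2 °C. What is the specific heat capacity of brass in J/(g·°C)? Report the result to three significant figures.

q_gained = (655.9 × 1.7) × (37.2 − 34.6) = 2899 J
q_lost = 140.0 × c × (93.5 − 37.2) = 7882 c
Set equal: c = 2899 / 7882 = 0.368 J/(g·°C)

c = 0.368 J/(g·°C)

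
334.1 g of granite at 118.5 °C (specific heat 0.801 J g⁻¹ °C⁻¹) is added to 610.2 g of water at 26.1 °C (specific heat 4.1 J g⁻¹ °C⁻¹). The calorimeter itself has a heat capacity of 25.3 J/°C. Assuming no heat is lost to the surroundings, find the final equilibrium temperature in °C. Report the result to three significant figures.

T_f = 34.9 °C

Heat lost by granite = heat gained by water + calorimeter.
(334.1)(0.801)(118.5 − T) = [(610.2)(4.1) + 25.3](T − 26.1)
267.6141 (118.5 − T) = 2527.12 (T − 26.1)
31712 − 267.6141 T = 2527.12 T − 65958
97670 = 2794.7341 T
T = 34.948 °C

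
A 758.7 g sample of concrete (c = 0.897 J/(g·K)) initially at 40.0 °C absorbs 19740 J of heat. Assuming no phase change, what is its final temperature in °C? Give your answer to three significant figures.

ΔT = q / (m c) = 19740 / (758.7 × 0.897) = 29.01 °C
T_f = 40.0 + 29.01 = 69.01 °C

T_f = 69.0 °C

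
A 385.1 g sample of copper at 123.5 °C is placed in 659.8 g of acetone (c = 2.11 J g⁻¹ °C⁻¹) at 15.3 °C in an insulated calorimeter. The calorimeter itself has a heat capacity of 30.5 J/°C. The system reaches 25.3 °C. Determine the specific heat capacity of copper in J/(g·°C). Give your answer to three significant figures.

c = 0.376 J/(g·°C)

q_gained = (659.8 × 2.11 + 30.5) × (25.3 − 15.3) = 14230 J
q_lost = 385.1 × c × (123.5 − 25.3) = 37816.82 c
Set equal: c = 14230 / 37816.82 = 0.376 J/(g·°C)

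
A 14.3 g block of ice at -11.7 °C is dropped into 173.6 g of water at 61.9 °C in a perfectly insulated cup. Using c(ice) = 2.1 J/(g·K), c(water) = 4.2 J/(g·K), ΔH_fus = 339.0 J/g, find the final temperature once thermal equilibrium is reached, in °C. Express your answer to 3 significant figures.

T_f = 50.6 °C

Heat to bring ice to 0 °C and melt it: q₁ = 14.3×2.1×11.7 + 14.3×339.0 = 5199.1 J
Heat the water can supply cooling to 0 °C: 173.6×4.2×61.9 = 45132.5 J > q₁, so all ice melts.
Energy balance: 173.6×4.2×(61.9 − T) = 5199.1 + 14.3×4.2×(T − 0)
729.12(61.9 − T) = 5199.1 + 60.06 T
45132.5 − 5199.1 = 789.18 T
T = 39933.4 / 789.18 = 50.60 °C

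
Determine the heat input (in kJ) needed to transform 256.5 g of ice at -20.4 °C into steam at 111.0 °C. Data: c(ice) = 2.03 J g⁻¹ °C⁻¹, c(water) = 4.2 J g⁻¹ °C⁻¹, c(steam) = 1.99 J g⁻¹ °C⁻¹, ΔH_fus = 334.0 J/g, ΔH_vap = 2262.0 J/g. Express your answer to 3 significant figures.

q = 790 kJ

q1 (heat ice -20.4→0.0 °C): 256.5 × 2.03 × 20.4 = 10622 J
q2 (melt at 0 °C): 256.5 × 334.0 = 85671 J
q3 (heat water 0.0→100.0 °C): 256.5 × 4.2 × 100.0 = 107730 J
q4 (vaporize at 100 °C): 256.5 × 2262.0 = 580203 J
q5 (heat steam 100.0→111.0 °C): 256.5 × 1.99 × 11.0 = 5615 J
Total: 10622 + 85671 + 107730 + 580203 + 5615 = 789841 J = 790 kJ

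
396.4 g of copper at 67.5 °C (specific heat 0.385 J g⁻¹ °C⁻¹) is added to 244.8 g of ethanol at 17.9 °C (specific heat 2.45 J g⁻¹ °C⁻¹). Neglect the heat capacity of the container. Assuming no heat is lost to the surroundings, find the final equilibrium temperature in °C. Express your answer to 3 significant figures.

T_f = 28.0 °C

Heat lost by copper = heat gained by ethanol.
(396.4)(0.385)(67.5 − T) = (244.8)(2.45)(T − 17.9)
152.614 (67.5 − T) = 599.76 (T − 17.9)
10301 − 152.614 T = 599.76 T − 10736
21037 = 752.374 T
T = 27.96 °C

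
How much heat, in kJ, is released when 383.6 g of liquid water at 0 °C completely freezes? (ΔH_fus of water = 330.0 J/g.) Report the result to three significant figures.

q = m × ΔH_fus = 383.6 × 330.0 = 126600 J = 127 kJ

q = 127 kJ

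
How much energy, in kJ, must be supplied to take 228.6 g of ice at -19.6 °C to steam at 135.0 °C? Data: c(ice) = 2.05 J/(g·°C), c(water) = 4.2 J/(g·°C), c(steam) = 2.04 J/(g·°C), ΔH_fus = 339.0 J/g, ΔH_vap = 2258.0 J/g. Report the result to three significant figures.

q1 (heat ice -19.6→0.0 °C): 228.6 × 2.05 × 19.6 = 9185 J
q2 (melt at 0 °C): 228.6 × 339.0 = 77495 J
q3 (heat water 0.0→100.0 °C): 228.6 × 4.2 × 100.0 = 96012 J
q4 (vaporize at 100 °C): 228.6 × 2258.0 = 516179 J
q5 (heat steam 100.0→135.0 °C): 228.6 × 2.04 × 35.0 = 16322 J
Total: 9185 + 77495 + 96012 + 516179 + 16322 = 715193 J = 715 kJ

q = 715 kJ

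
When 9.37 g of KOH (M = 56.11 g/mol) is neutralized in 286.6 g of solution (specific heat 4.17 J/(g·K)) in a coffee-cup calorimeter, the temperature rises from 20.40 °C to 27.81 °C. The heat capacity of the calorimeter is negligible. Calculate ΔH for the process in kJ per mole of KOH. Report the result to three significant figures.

ΔH = -53.0 kJ/mol

|ΔT| = |27.81 − 20.40| = 7.41 °C
|q_surr| = (286.6 × 4.17) × 7.41 = 1195.122 × 7.41 = 8856 J
n(KOH) = 9.37 / 56.11 = 0.1670 mol
Temperature rose, so q_rxn = −|q_surr| = -8.856 kJ
ΔH = q_rxn / n = -53.03 kJ/mol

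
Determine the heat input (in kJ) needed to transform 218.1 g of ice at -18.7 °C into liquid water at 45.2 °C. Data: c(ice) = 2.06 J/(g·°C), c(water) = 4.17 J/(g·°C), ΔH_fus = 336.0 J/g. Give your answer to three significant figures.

q1 (heat ice -18.7→0.0 °C): 218.1 × 2.06 × 18.7 = 8402 J
q2 (melt at 0 °C): 218.1 × 336.0 = 73282 J
q3 (heat water 0.0→45.2 °C): 218.1 × 4.17 × 45.2 = 41108 J
Total: 8402 + 73282 + 41108 = 122792 J = 123 kJ

q = 123 kJ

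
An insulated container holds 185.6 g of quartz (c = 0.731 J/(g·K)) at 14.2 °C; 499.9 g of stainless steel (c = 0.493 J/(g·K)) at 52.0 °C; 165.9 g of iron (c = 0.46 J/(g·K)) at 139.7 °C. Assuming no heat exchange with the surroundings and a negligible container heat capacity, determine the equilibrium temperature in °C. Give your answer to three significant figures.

T_f = 55.4 °C

Σ mᵢcᵢ(T − Tᵢ) = 0  ⇒  T = Σ mᵢcᵢTᵢ / Σ mᵢcᵢ
Σ mᵢcᵢ = 185.6×0.731 + 499.9×0.493 + 165.9×0.46 = 458.4383
Σ mᵢcᵢTᵢ = 135.6736×14.2 + 246.4507×52.0 + 76.314×139.7 = 25403
T = 25403 / 458.4383 = 55.41 °C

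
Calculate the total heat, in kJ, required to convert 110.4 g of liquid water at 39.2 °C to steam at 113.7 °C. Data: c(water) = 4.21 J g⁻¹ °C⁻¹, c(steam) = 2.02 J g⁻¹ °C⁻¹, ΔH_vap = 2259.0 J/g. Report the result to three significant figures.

q = 281 kJ

q1 (heat water 39.2→100.0 °C): 110.4 × 4.21 × 60.8 = 28259 J
q2 (vaporize at 100 °C): 110.4 × 2259.0 = 249394 J
q3 (heat steam 100.0→113.7 °C): 110.4 × 2.02 × 13.7 = 3055 J
Total: 28259 + 249394 + 3055 = 280708 J = 281 kJ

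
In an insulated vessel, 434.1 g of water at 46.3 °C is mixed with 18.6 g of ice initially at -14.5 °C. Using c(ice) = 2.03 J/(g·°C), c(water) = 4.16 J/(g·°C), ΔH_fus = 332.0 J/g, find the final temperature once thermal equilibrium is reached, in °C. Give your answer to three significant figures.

T_f = 40.8 °C

Heat to bring ice to 0 °C and melt it: q₁ = 18.6×2.03×14.5 + 18.6×332.0 = 6722.7 J
Heat the water can supply cooling to 0 °C: 434.1×4.16×46.3 = 83611.1 J > q₁, so all ice melts.
Energy balance: 434.1×4.16×(46.3 − T) = 6722.7 + 18.6×4.16×(T − 0)
1805.856(46.3 − T) = 6722.7 + 77.376 T
83611.1 − 6722.7 = 1883.232 T
T = 76888.4 / 1883.232 = 40.83 °C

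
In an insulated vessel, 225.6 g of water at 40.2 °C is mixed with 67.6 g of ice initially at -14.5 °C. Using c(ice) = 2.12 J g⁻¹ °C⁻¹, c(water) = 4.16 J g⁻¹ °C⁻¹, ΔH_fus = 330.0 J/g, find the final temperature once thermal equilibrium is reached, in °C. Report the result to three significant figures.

Heat to bring ice to 0 °C and melt it: q₁ = 67.6×2.12×14.5 + 67.6×330.0 = 24386 J
Heat the water can supply cooling to 0 °C: 225.6×4.16×40.2 = 37727.5 J > q₁, so all ice melts.
Energy balance: 225.6×4.16×(40.2 − T) = 24386 + 67.6×4.16×(T − 0)
938.496(40.2 − T) = 24386 + 281.216 T
37727.5 − 24386 = 1219.712 T
T = 13341.5 / 1219.712 = 10.94 °C

T_f = 10.9 °C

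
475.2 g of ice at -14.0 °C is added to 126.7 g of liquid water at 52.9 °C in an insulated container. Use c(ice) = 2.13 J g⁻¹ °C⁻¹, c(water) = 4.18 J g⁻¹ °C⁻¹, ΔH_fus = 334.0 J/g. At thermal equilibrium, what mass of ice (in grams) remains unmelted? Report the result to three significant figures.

Heat to warm all ice to 0 °C: 475.2×2.13×14.0 = 14170 J
Heat released by water cooling to 0 °C: 126.7×4.18×52.9 = 28016 J
28016 J < 14170 + 475.2×334.0 = 172886.8 J, so not all ice melts; final T = 0 °C.
Heat left for melting: 28016 − 14170 = 13846 J
Mass melted = 13846 / 334.0 = 41.46 g
Ice remaining = 475.2 − 41.46 = 433.74 g

m_ice remaining = 434 g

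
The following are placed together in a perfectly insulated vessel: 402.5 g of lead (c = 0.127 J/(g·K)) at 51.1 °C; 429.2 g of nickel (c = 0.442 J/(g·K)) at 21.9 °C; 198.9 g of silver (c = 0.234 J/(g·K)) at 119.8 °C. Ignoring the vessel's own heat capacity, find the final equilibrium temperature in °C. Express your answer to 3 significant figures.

Σ mᵢcᵢ(T − Tᵢ) = 0  ⇒  T = Σ mᵢcᵢTᵢ / Σ mᵢcᵢ
Σ mᵢcᵢ = 402.5×0.127 + 429.2×0.442 + 198.9×0.234 = 287.3665
Σ mᵢcᵢTᵢ = 51.1175×51.1 + 189.7064×21.9 + 46.5426×119.8 = 12342.5
T = 12342.5 / 287.3665 = 42.95 °C

T_f = 43.0 °C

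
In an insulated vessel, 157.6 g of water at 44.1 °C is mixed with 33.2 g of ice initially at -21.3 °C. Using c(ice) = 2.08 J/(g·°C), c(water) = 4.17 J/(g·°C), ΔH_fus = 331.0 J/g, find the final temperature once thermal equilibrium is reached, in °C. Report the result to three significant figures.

T_f = 20.8 °C

Heat to bring ice to 0 °C and melt it: q₁ = 33.2×2.08×21.3 + 33.2×331.0 = 12460 J
Heat the water can supply cooling to 0 °C: 157.6×4.17×44.1 = 28982.2 J > q₁, so all ice melts.
Energy balance: 157.6×4.17×(44.1 − T) = 12460 + 33.2×4.17×(T − 0)
657.192(44.1 − T) = 12460 + 138.444 T
28982.2 − 12460 = 795.636 T
T = 16522.2 / 795.636 = 20.77 °C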